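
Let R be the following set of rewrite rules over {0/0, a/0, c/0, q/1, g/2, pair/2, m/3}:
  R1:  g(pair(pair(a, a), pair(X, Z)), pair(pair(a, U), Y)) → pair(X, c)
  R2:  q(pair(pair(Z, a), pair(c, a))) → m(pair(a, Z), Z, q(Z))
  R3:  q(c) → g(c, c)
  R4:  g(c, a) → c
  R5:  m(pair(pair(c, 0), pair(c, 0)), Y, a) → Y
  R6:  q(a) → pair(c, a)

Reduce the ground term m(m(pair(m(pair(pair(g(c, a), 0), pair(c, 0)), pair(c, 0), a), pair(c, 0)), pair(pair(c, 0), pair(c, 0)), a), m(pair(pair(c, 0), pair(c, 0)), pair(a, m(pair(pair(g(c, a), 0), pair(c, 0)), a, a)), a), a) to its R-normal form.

pair(a, a)

1. m(m(pair(m(pair(pair(g(c, a), 0), pair(c, 0)), pair(c, 0), a), pair(c, 0)), pair(pair(c, 0), pair(c, 0)), a), m(pair(pair(c, 0), pair(c, 0)), pair(a, m(pair(pair(g(c, a), 0), pair(c, 0)), a, a)), a), a)  →  m(m(pair(m(pair(pair(c, 0), pair(c, 0)), pair(c, 0), a), pair(c, 0)), pair(pair(c, 0), pair(c, 0)), a), m(pair(pair(c, 0), pair(c, 0)), pair(a, m(pair(pair(g(c, a), 0), pair(c, 0)), a, a)), a), a)   [R4 at 1.1.1.1.1.1]
2. m(m(pair(m(pair(pair(c, 0), pair(c, 0)), pair(c, 0), a), pair(c, 0)), pair(pair(c, 0), pair(c, 0)), a), m(pair(pair(c, 0), pair(c, 0)), pair(a, m(pair(pair(g(c, a), 0), pair(c, 0)), a, a)), a), a)  →  m(m(pair(pair(c, 0), pair(c, 0)), pair(pair(c, 0), pair(c, 0)), a), m(pair(pair(c, 0), pair(c, 0)), pair(a, m(pair(pair(g(c, a), 0), pair(c, 0)), a, a)), a), a)   [R5 at 1.1.1]
3. m(m(pair(pair(c, 0), pair(c, 0)), pair(pair(c, 0), pair(c, 0)), a), m(pair(pair(c, 0), pair(c, 0)), pair(a, m(pair(pair(g(c, a), 0), pair(c, 0)), a, a)), a), a)  →  m(pair(pair(c, 0), pair(c, 0)), m(pair(pair(c, 0), pair(c, 0)), pair(a, m(pair(pair(g(c, a), 0), pair(c, 0)), a, a)), a), a)   [R5 at 1]
4. m(pair(pair(c, 0), pair(c, 0)), m(pair(pair(c, 0), pair(c, 0)), pair(a, m(pair(pair(g(c, a), 0), pair(c, 0)), a, a)), a), a)  →  m(pair(pair(c, 0), pair(c, 0)), pair(a, m(pair(pair(g(c, a), 0), pair(c, 0)), a, a)), a)   [R5 at ε]
5. m(pair(pair(c, 0), pair(c, 0)), pair(a, m(pair(pair(g(c, a), 0), pair(c, 0)), a, a)), a)  →  pair(a, m(pair(pair(g(c, a), 0), pair(c, 0)), a, a))   [R5 at ε]
6. pair(a, m(pair(pair(g(c, a), 0), pair(c, 0)), a, a))  →  pair(a, m(pair(pair(c, 0), pair(c, 0)), a, a))   [R4 at 2.1.1.1]
7. pair(a, m(pair(pair(c, 0), pair(c, 0)), a, a))  →  pair(a, a)   [R5 at 2]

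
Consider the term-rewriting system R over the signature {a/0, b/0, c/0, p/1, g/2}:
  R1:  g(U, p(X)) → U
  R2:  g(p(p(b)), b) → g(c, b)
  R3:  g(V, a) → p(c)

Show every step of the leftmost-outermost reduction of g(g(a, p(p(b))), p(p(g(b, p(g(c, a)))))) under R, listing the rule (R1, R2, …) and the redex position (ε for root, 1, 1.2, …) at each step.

1. g(g(a, p(p(b))), p(p(g(b, p(g(c, a))))))  →  g(a, p(p(b)))   [R1 at ε]
2. g(a, p(p(b)))  →  a   [R1 at ε]

a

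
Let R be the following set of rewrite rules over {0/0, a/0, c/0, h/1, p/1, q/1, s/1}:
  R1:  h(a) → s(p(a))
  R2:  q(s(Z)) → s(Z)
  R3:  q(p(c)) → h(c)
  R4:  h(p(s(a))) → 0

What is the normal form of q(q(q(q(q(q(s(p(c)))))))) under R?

1. q(q(q(q(q(q(s(p(c))))))))  →  q(q(q(q(q(s(p(c)))))))   [R2 at 1.1.1.1.1]
2. q(q(q(q(q(s(p(c)))))))  →  q(q(q(q(s(p(c))))))   [R2 at 1.1.1.1]
3. q(q(q(q(s(p(c))))))  →  q(q(q(s(p(c)))))   [R2 at 1.1.1]
4. q(q(q(s(p(c)))))  →  q(q(s(p(c))))   [R2 at 1.1]
5. q(q(s(p(c))))  →  q(s(p(c)))   [R2 at 1]
6. q(s(p(c)))  →  s(p(c))   [R2 at ε]

s(p(c))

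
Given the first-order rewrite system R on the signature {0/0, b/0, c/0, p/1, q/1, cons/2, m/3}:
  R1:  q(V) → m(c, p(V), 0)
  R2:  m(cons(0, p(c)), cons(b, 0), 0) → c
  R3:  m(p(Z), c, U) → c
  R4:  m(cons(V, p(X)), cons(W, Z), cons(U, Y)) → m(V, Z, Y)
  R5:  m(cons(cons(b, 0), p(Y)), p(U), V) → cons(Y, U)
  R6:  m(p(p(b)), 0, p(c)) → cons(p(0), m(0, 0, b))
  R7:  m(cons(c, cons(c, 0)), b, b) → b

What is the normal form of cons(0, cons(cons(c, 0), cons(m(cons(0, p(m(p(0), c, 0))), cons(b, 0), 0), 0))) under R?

1. cons(0, cons(cons(c, 0), cons(m(cons(0, p(m(p(0), c, 0))), cons(b, 0), 0), 0)))  →  cons(0, cons(cons(c, 0), cons(m(cons(0, p(c)), cons(b, 0), 0), 0)))   [R3 at 2.2.1.1.2.1]
2. cons(0, cons(cons(c, 0), cons(m(cons(0, p(c)), cons(b, 0), 0), 0)))  →  cons(0, cons(cons(c, 0), cons(c, 0)))   [R2 at 2.2.1]

cons(0, cons(cons(c, 0), cons(c, 0)))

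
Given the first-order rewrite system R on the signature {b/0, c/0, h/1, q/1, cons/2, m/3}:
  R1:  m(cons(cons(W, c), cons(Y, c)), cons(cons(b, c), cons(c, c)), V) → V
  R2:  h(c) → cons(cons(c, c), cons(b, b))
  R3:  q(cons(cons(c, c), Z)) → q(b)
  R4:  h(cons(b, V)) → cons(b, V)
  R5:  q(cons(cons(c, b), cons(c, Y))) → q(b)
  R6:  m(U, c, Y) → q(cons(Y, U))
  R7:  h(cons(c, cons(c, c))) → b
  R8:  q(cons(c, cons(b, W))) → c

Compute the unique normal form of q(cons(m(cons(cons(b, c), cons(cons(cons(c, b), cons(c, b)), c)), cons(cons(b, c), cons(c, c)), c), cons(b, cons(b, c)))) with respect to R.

1. q(cons(m(cons(cons(b, c), cons(cons(cons(c, b), cons(c, b)), c)), cons(cons(b, c), cons(c, c)), c), cons(b, cons(b, c))))  →  q(cons(c, cons(b, cons(b, c))))   [R1 at 1.1]
2. q(cons(c, cons(b, cons(b, c))))  →  c   [R8 at ε]

c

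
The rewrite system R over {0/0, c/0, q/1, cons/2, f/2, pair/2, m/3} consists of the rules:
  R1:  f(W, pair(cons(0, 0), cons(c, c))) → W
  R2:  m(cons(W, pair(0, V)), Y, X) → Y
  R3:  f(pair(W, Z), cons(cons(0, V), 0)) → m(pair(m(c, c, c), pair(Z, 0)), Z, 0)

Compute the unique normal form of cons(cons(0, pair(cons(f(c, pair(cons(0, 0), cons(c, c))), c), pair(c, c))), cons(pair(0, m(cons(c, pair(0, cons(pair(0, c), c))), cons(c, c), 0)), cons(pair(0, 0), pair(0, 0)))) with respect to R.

cons(cons(0, pair(cons(c, c), pair(c, c))), cons(pair(0, cons(c, c)), cons(pair(0, 0), pair(0, 0))))

1. cons(cons(0, pair(cons(f(c, pair(cons(0, 0), cons(c, c))), c), pair(c, c))), cons(pair(0, m(cons(c, pair(0, cons(pair(0, c), c))), cons(c, c), 0)), cons(pair(0, 0), pair(0, 0))))  →  cons(cons(0, pair(cons(c, c), pair(c, c))), cons(pair(0, m(cons(c, pair(0, cons(pair(0, c), c))), cons(c, c), 0)), cons(pair(0, 0), pair(0, 0))))   [R1 at 1.2.1.1]
2. cons(cons(0, pair(cons(c, c), pair(c, c))), cons(pair(0, m(cons(c, pair(0, cons(pair(0, c), c))), cons(c, c), 0)), cons(pair(0, 0), pair(0, 0))))  →  cons(cons(0, pair(cons(c, c), pair(c, c))), cons(pair(0, cons(c, c)), cons(pair(0, 0), pair(0, 0))))   [R2 at 2.1.2]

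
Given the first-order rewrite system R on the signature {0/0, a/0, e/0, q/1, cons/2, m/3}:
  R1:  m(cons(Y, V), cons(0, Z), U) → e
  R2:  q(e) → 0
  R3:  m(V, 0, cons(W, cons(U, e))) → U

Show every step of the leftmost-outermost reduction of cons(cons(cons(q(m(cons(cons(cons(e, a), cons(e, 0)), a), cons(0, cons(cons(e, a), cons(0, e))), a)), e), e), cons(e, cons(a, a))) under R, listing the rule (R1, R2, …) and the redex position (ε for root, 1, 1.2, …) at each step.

1. cons(cons(cons(q(m(cons(cons(cons(e, a), cons(e, 0)), a), cons(0, cons(cons(e, a), cons(0, e))), a)), e), e), cons(e, cons(a, a)))  →  cons(cons(cons(q(e), e), e), cons(e, cons(a, a)))   [R1 at 1.1.1.1]
2. cons(cons(cons(q(e), e), e), cons(e, cons(a, a)))  →  cons(cons(cons(0, e), e), cons(e, cons(a, a)))   [R2 at 1.1.1]

cons(cons(cons(0, e), e), cons(e, cons(a, a)))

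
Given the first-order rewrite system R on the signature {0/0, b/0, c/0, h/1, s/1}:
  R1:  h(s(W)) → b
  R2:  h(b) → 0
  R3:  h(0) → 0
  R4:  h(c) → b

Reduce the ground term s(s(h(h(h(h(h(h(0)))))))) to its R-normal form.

s(s(0))

1. s(s(h(h(h(h(h(h(0))))))))  →  s(s(h(h(h(h(h(0)))))))   [R3 at 1.1.1.1.1.1.1]
2. s(s(h(h(h(h(h(0)))))))  →  s(s(h(h(h(h(0))))))   [R3 at 1.1.1.1.1.1]
3. s(s(h(h(h(h(0))))))  →  s(s(h(h(h(0)))))   [R3 at 1.1.1.1.1]
4. s(s(h(h(h(0)))))  →  s(s(h(h(0))))   [R3 at 1.1.1.1]
5. s(s(h(h(0))))  →  s(s(h(0)))   [R3 at 1.1.1]
6. s(s(h(0)))  →  s(s(0))   [R3 at 1.1]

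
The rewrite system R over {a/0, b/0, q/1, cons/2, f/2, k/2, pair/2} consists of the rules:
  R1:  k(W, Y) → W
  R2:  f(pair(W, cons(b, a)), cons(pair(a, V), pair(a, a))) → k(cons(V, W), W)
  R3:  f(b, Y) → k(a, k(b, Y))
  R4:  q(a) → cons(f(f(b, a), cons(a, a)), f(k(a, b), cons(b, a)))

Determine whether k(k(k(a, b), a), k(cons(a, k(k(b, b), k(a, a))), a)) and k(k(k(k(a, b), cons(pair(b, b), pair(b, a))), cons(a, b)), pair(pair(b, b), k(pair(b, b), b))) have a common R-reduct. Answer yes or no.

yes — NF(t₁) = a, NF(t₂) = a

Reduce t₁ = k(k(k(a, b), a), k(cons(a, k(k(b, b), k(a, a))), a)):
1. k(k(k(a, b), a), k(cons(a, k(k(b, b), k(a, a))), a))  →  k(k(a, b), a)   [R1 at ε]
2. k(k(a, b), a)  →  k(a, b)   [R1 at ε]
3. k(a, b)  →  a   [R1 at ε]

Reduce t₂ = k(k(k(k(a, b), cons(pair(b, b), pair(b, a))), cons(a, b)), pair(pair(b, b), k(pair(b, b), b))):
1. k(k(k(k(a, b), cons(pair(b, b), pair(b, a))), cons(a, b)), pair(pair(b, b), k(pair(b, b), b)))  →  k(k(k(a, b), cons(pair(b, b), pair(b, a))), cons(a, b))   [R1 at ε]
2. k(k(k(a, b), cons(pair(b, b), pair(b, a))), cons(a, b))  →  k(k(a, b), cons(pair(b, b), pair(b, a)))   [R1 at ε]
3. k(k(a, b), cons(pair(b, b), pair(b, a)))  →  k(a, b)   [R1 at ε]
4. k(a, b)  →  a   [R1 at ε]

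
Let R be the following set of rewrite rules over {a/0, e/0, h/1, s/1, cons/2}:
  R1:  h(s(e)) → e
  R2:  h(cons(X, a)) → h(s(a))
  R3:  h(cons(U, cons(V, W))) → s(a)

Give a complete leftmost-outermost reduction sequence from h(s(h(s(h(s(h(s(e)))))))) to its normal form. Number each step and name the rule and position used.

e

1. h(s(h(s(h(s(h(s(e))))))))  →  h(s(h(s(h(s(e))))))   [R1 at 1.1.1.1.1.1]
2. h(s(h(s(h(s(e))))))  →  h(s(h(s(e))))   [R1 at 1.1.1.1]
3. h(s(h(s(e))))  →  h(s(e))   [R1 at 1.1]
4. h(s(e))  →  e   [R1 at ε]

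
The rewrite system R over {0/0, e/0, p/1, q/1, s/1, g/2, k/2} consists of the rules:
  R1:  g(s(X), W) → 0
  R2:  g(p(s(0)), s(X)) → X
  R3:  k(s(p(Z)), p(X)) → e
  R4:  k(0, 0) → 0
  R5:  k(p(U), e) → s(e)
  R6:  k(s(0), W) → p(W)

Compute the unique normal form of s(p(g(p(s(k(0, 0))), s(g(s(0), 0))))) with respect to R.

s(p(0))

1. s(p(g(p(s(k(0, 0))), s(g(s(0), 0)))))  →  s(p(g(p(s(0)), s(g(s(0), 0)))))   [R4 at 1.1.1.1.1]
2. s(p(g(p(s(0)), s(g(s(0), 0)))))  →  s(p(g(s(0), 0)))   [R2 at 1.1]
3. s(p(g(s(0), 0)))  →  s(p(0))   [R1 at 1.1]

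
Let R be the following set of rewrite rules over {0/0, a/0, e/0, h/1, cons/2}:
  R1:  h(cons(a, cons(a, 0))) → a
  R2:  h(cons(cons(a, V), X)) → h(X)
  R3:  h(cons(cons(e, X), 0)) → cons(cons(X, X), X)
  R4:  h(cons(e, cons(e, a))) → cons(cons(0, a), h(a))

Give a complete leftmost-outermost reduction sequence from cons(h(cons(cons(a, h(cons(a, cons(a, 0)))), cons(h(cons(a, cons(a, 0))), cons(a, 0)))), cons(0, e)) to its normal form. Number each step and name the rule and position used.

cons(a, cons(0, e))

1. cons(h(cons(cons(a, h(cons(a, cons(a, 0)))), cons(h(cons(a, cons(a, 0))), cons(a, 0)))), cons(0, e))  →  cons(h(cons(h(cons(a, cons(a, 0))), cons(a, 0))), cons(0, e))   [R2 at 1]
2. cons(h(cons(h(cons(a, cons(a, 0))), cons(a, 0))), cons(0, e))  →  cons(h(cons(a, cons(a, 0))), cons(0, e))   [R1 at 1.1.1]
3. cons(h(cons(a, cons(a, 0))), cons(0, e))  →  cons(a, cons(0, e))   [R1 at 1]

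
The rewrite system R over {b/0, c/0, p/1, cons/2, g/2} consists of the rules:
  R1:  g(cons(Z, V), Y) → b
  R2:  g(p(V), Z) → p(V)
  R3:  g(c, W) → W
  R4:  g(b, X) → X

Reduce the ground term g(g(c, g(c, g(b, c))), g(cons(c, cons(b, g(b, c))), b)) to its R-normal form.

1. g(g(c, g(c, g(b, c))), g(cons(c, cons(b, g(b, c))), b))  →  g(g(c, g(b, c)), g(cons(c, cons(b, g(b, c))), b))   [R3 at 1]
2. g(g(c, g(b, c)), g(cons(c, cons(b, g(b, c))), b))  →  g(g(b, c), g(cons(c, cons(b, g(b, c))), b))   [R3 at 1]
3. g(g(b, c), g(cons(c, cons(b, g(b, c))), b))  →  g(c, g(cons(c, cons(b, g(b, c))), b))   [R4 at 1]
4. g(c, g(cons(c, cons(b, g(b, c))), b))  →  g(cons(c, cons(b, g(b, c))), b)   [R3 at ε]
5. g(cons(c, cons(b, g(b, c))), b)  →  b   [R1 at ε]

b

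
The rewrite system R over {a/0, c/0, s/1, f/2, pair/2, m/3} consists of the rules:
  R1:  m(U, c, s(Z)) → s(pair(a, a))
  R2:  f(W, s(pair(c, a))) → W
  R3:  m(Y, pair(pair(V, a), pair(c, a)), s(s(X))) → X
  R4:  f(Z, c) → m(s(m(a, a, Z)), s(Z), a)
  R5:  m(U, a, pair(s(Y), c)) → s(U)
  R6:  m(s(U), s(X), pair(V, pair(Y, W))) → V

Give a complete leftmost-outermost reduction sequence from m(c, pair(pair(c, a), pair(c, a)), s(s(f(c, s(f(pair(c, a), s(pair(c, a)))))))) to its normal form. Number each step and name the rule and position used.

1. m(c, pair(pair(c, a), pair(c, a)), s(s(f(c, s(f(pair(c, a), s(pair(c, a))))))))  →  f(c, s(f(pair(c, a), s(pair(c, a)))))   [R3 at ε]
2. f(c, s(f(pair(c, a), s(pair(c, a)))))  →  f(c, s(pair(c, a)))   [R2 at 2.1]
3. f(c, s(pair(c, a)))  →  c   [R2 at ε]

c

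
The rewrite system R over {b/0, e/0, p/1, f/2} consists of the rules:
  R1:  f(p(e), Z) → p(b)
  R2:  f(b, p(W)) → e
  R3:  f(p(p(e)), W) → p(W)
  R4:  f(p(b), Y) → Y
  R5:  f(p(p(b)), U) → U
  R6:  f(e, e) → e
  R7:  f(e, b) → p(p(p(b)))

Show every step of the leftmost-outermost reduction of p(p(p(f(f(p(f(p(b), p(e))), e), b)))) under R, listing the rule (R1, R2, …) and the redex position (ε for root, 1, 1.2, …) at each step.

p(p(p(p(b))))

1. p(p(p(f(f(p(f(p(b), p(e))), e), b))))  →  p(p(p(f(f(p(p(e)), e), b))))   [R4 at 1.1.1.1.1.1]
2. p(p(p(f(f(p(p(e)), e), b))))  →  p(p(p(f(p(e), b))))   [R3 at 1.1.1.1]
3. p(p(p(f(p(e), b))))  →  p(p(p(p(b))))   [R1 at 1.1.1]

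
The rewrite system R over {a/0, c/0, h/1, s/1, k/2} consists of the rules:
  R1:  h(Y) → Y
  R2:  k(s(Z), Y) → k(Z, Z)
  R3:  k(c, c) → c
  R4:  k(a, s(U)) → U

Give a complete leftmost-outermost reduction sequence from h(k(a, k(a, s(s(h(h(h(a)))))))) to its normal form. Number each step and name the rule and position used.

1. h(k(a, k(a, s(s(h(h(h(a))))))))  →  k(a, k(a, s(s(h(h(h(a)))))))   [R1 at ε]
2. k(a, k(a, s(s(h(h(h(a)))))))  →  k(a, s(h(h(h(a)))))   [R4 at 2]
3. k(a, s(h(h(h(a)))))  →  h(h(h(a)))   [R4 at ε]
4. h(h(h(a)))  →  h(h(a))   [R1 at ε]
5. h(h(a))  →  h(a)   [R1 at ε]
6. h(a)  →  a   [R1 at ε]

a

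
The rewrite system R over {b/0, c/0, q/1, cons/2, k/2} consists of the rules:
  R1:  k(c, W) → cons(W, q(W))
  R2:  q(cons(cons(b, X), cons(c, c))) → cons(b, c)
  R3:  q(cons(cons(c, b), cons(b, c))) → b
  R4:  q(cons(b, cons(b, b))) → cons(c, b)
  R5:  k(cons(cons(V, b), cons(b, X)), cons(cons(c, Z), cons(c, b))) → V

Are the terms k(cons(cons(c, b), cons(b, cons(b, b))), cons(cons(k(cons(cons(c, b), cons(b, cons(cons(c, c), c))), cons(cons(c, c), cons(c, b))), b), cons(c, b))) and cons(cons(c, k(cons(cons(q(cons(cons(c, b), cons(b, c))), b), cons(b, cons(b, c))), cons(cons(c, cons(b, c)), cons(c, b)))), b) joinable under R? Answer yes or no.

Reduce t₁ = k(cons(cons(c, b), cons(b, cons(b, b))), cons(cons(k(cons(cons(c, b), cons(b, cons(cons(c, c), c))), cons(cons(c, c), cons(c, b))), b), cons(c, b))):
1. k(cons(cons(c, b), cons(b, cons(b, b))), cons(cons(k(cons(cons(c, b), cons(b, cons(cons(c, c), c))), cons(cons(c, c), cons(c, b))), b), cons(c, b)))  →  k(cons(cons(c, b), cons(b, cons(b, b))), cons(cons(c, b), cons(c, b)))   [R5 at 2.1.1]
2. k(cons(cons(c, b), cons(b, cons(b, b))), cons(cons(c, b), cons(c, b)))  →  c   [R5 at ε]

Reduce t₂ = cons(cons(c, k(cons(cons(q(cons(cons(c, b), cons(b, c))), b), cons(b, cons(b, c))), cons(cons(c, cons(b, c)), cons(c, b)))), b):
1. cons(cons(c, k(cons(cons(q(cons(cons(c, b), cons(b, c))), b), cons(b, cons(b, c))), cons(cons(c, cons(b, c)), cons(c, b)))), b)  →  cons(cons(c, q(cons(cons(c, b), cons(b, c)))), b)   [R5 at 1.2]
2. cons(cons(c, q(cons(cons(c, b), cons(b, c)))), b)  →  cons(cons(c, b), b)   [R3 at 1.2]

no — NF(t₁) = c, NF(t₂) = cons(cons(c, b), b)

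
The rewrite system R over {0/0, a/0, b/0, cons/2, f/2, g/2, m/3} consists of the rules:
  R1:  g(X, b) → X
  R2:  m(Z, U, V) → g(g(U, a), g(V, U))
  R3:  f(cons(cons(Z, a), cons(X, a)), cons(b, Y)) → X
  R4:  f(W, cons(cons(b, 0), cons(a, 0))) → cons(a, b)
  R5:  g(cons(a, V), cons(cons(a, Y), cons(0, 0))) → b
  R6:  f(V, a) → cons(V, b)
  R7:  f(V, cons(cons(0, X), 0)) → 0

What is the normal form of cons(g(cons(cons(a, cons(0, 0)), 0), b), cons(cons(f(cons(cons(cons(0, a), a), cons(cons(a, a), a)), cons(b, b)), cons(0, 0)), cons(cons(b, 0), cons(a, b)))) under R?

cons(cons(cons(a, cons(0, 0)), 0), cons(cons(cons(a, a), cons(0, 0)), cons(cons(b, 0), cons(a, b))))

1. cons(g(cons(cons(a, cons(0, 0)), 0), b), cons(cons(f(cons(cons(cons(0, a), a), cons(cons(a, a), a)), cons(b, b)), cons(0, 0)), cons(cons(b, 0), cons(a, b))))  →  cons(cons(cons(a, cons(0, 0)), 0), cons(cons(f(cons(cons(cons(0, a), a), cons(cons(a, a), a)), cons(b, b)), cons(0, 0)), cons(cons(b, 0), cons(a, b))))   [R1 at 1]
2. cons(cons(cons(a, cons(0, 0)), 0), cons(cons(f(cons(cons(cons(0, a), a), cons(cons(a, a), a)), cons(b, b)), cons(0, 0)), cons(cons(b, 0), cons(a, b))))  →  cons(cons(cons(a, cons(0, 0)), 0), cons(cons(cons(a, a), cons(0, 0)), cons(cons(b, 0), cons(a, b))))   [R3 at 2.1.1]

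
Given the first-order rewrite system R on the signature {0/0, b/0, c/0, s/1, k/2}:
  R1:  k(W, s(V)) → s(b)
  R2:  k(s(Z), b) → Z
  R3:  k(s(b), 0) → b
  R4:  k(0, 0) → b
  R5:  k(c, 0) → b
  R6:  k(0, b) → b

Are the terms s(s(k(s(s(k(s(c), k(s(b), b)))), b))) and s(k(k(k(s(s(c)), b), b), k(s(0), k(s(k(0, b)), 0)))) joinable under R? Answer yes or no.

no — NF(t₁) = s(s(s(c))), NF(t₂) = s(b)

Reduce t₁ = s(s(k(s(s(k(s(c), k(s(b), b)))), b))):
1. s(s(k(s(s(k(s(c), k(s(b), b)))), b)))  →  s(s(s(k(s(c), k(s(b), b)))))   [R2 at 1.1]
2. s(s(s(k(s(c), k(s(b), b)))))  →  s(s(s(k(s(c), b))))   [R2 at 1.1.1.2]
3. s(s(s(k(s(c), b))))  →  s(s(s(c)))   [R2 at 1.1.1]

Reduce t₂ = s(k(k(k(s(s(c)), b), b), k(s(0), k(s(k(0, b)), 0)))):
1. s(k(k(k(s(s(c)), b), b), k(s(0), k(s(k(0, b)), 0))))  →  s(k(k(s(c), b), k(s(0), k(s(k(0, b)), 0))))   [R2 at 1.1.1]
2. s(k(k(s(c), b), k(s(0), k(s(k(0, b)), 0))))  →  s(k(c, k(s(0), k(s(k(0, b)), 0))))   [R2 at 1.1]
3. s(k(c, k(s(0), k(s(k(0, b)), 0))))  →  s(k(c, k(s(0), k(s(b), 0))))   [R6 at 1.2.2.1.1]
4. s(k(c, k(s(0), k(s(b), 0))))  →  s(k(c, k(s(0), b)))   [R3 at 1.2.2]
5. s(k(c, k(s(0), b)))  →  s(k(c, 0))   [R2 at 1.2]
6. s(k(c, 0))  →  s(b)   [R5 at 1]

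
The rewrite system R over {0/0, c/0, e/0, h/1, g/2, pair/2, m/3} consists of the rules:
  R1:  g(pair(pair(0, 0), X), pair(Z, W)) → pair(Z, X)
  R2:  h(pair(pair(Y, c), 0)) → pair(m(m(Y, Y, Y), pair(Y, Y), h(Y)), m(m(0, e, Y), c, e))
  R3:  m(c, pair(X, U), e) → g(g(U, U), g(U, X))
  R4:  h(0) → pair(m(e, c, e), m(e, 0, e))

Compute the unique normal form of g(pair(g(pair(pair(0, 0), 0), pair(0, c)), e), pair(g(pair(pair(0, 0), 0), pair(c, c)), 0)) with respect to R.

pair(pair(c, 0), e)

1. g(pair(g(pair(pair(0, 0), 0), pair(0, c)), e), pair(g(pair(pair(0, 0), 0), pair(c, c)), 0))  →  g(pair(pair(0, 0), e), pair(g(pair(pair(0, 0), 0), pair(c, c)), 0))   [R1 at 1.1]
2. g(pair(pair(0, 0), e), pair(g(pair(pair(0, 0), 0), pair(c, c)), 0))  →  pair(g(pair(pair(0, 0), 0), pair(c, c)), e)   [R1 at ε]
3. pair(g(pair(pair(0, 0), 0), pair(c, c)), e)  →  pair(pair(c, 0), e)   [R1 at 1]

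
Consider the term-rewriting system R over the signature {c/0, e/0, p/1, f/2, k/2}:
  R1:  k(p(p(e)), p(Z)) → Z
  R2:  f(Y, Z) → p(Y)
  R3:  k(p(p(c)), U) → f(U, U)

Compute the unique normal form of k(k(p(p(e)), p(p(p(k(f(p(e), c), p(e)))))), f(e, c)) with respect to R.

1. k(k(p(p(e)), p(p(p(k(f(p(e), c), p(e)))))), f(e, c))  →  k(p(p(k(f(p(e), c), p(e)))), f(e, c))   [R1 at 1]
2. k(p(p(k(f(p(e), c), p(e)))), f(e, c))  →  k(p(p(k(p(p(e)), p(e)))), f(e, c))   [R2 at 1.1.1.1]
3. k(p(p(k(p(p(e)), p(e)))), f(e, c))  →  k(p(p(e)), f(e, c))   [R1 at 1.1.1]
4. k(p(p(e)), f(e, c))  →  k(p(p(e)), p(e))   [R2 at 2]
5. k(p(p(e)), p(e))  →  e   [R1 at ε]

e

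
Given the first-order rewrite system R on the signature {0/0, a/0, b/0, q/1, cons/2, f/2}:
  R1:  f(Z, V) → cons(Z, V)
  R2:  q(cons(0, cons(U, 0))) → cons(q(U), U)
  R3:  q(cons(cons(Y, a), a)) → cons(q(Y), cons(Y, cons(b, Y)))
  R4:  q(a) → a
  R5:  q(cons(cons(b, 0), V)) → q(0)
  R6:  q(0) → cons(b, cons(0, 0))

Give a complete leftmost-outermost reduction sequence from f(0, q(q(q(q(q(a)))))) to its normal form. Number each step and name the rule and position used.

1. f(0, q(q(q(q(q(a))))))  →  cons(0, q(q(q(q(q(a))))))   [R1 at ε]
2. cons(0, q(q(q(q(q(a))))))  →  cons(0, q(q(q(q(a)))))   [R4 at 2.1.1.1.1]
3. cons(0, q(q(q(q(a)))))  →  cons(0, q(q(q(a))))   [R4 at 2.1.1.1]
4. cons(0, q(q(q(a))))  →  cons(0, q(q(a)))   [R4 at 2.1.1]
5. cons(0, q(q(a)))  →  cons(0, q(a))   [R4 at 2.1]
6. cons(0, q(a))  →  cons(0, a)   [R4 at 2]

cons(0, a)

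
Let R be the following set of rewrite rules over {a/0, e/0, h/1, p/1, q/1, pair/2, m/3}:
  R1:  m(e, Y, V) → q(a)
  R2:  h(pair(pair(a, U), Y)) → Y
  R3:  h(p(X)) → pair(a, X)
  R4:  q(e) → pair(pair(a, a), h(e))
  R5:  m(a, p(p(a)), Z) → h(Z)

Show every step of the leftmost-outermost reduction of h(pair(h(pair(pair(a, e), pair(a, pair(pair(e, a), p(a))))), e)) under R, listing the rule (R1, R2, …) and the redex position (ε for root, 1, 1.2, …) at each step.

1. h(pair(h(pair(pair(a, e), pair(a, pair(pair(e, a), p(a))))), e))  →  h(pair(pair(a, pair(pair(e, a), p(a))), e))   [R2 at 1.1]
2. h(pair(pair(a, pair(pair(e, a), p(a))), e))  →  e   [R2 at ε]

e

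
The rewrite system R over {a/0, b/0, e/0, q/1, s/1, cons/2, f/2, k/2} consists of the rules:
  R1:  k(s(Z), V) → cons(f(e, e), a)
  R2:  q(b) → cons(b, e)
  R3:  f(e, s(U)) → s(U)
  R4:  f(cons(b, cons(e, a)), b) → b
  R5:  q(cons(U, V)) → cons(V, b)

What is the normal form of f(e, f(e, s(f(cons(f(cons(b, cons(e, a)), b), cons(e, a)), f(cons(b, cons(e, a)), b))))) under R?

s(b)

1. f(e, f(e, s(f(cons(f(cons(b, cons(e, a)), b), cons(e, a)), f(cons(b, cons(e, a)), b)))))  →  f(e, s(f(cons(f(cons(b, cons(e, a)), b), cons(e, a)), f(cons(b, cons(e, a)), b))))   [R3 at 2]
2. f(e, s(f(cons(f(cons(b, cons(e, a)), b), cons(e, a)), f(cons(b, cons(e, a)), b))))  →  s(f(cons(f(cons(b, cons(e, a)), b), cons(e, a)), f(cons(b, cons(e, a)), b)))   [R3 at ε]
3. s(f(cons(f(cons(b, cons(e, a)), b), cons(e, a)), f(cons(b, cons(e, a)), b)))  →  s(f(cons(b, cons(e, a)), f(cons(b, cons(e, a)), b)))   [R4 at 1.1.1]
4. s(f(cons(b, cons(e, a)), f(cons(b, cons(e, a)), b)))  →  s(f(cons(b, cons(e, a)), b))   [R4 at 1.2]
5. s(f(cons(b, cons(e, a)), b))  →  s(b)   [R4 at 1]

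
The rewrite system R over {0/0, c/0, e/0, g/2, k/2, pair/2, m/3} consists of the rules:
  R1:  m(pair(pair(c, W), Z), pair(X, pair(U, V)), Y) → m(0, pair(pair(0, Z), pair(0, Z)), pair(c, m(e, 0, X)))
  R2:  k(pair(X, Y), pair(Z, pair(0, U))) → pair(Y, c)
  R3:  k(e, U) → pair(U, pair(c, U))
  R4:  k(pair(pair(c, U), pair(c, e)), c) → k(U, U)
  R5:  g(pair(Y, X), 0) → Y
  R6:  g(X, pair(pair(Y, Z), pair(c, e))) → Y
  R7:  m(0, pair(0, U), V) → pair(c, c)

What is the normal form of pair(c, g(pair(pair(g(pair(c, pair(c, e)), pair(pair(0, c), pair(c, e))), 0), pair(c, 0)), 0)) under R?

pair(c, pair(0, 0))

1. pair(c, g(pair(pair(g(pair(c, pair(c, e)), pair(pair(0, c), pair(c, e))), 0), pair(c, 0)), 0))  →  pair(c, pair(g(pair(c, pair(c, e)), pair(pair(0, c), pair(c, e))), 0))   [R5 at 2]
2. pair(c, pair(g(pair(c, pair(c, e)), pair(pair(0, c), pair(c, e))), 0))  →  pair(c, pair(0, 0))   [R6 at 2.1]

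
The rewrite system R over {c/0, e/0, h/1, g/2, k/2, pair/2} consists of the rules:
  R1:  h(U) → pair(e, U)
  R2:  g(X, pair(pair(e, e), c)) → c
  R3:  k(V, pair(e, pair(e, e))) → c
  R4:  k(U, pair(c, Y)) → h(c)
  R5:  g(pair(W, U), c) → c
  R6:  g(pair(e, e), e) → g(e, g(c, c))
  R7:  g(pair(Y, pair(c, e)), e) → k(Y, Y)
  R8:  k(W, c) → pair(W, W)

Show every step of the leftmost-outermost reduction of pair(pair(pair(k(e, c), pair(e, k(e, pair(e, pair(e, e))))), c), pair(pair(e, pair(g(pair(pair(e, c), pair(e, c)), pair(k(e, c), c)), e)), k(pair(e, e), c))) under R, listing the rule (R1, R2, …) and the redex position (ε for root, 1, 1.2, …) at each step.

pair(pair(pair(pair(e, e), pair(e, c)), c), pair(pair(e, pair(c, e)), pair(pair(e, e), pair(e, e))))

1. pair(pair(pair(k(e, c), pair(e, k(e, pair(e, pair(e, e))))), c), pair(pair(e, pair(g(pair(pair(e, c), pair(e, c)), pair(k(e, c), c)), e)), k(pair(e, e), c)))  →  pair(pair(pair(pair(e, e), pair(e, k(e, pair(e, pair(e, e))))), c), pair(pair(e, pair(g(pair(pair(e, c), pair(e, c)), pair(k(e, c), c)), e)), k(pair(e, e), c)))   [R8 at 1.1.1]
2. pair(pair(pair(pair(e, e), pair(e, k(e, pair(e, pair(e, e))))), c), pair(pair(e, pair(g(pair(pair(e, c), pair(e, c)), pair(k(e, c), c)), e)), k(pair(e, e), c)))  →  pair(pair(pair(pair(e, e), pair(e, c)), c), pair(pair(e, pair(g(pair(pair(e, c), pair(e, c)), pair(k(e, c), c)), e)), k(pair(e, e), c)))   [R3 at 1.1.2.2]
3. pair(pair(pair(pair(e, e), pair(e, c)), c), pair(pair(e, pair(g(pair(pair(e, c), pair(e, c)), pair(k(e, c), c)), e)), k(pair(e, e), c)))  →  pair(pair(pair(pair(e, e), pair(e, c)), c), pair(pair(e, pair(g(pair(pair(e, c), pair(e, c)), pair(pair(e, e), c)), e)), k(pair(e, e), c)))   [R8 at 2.1.2.1.2.1]
4. pair(pair(pair(pair(e, e), pair(e, c)), c), pair(pair(e, pair(g(pair(pair(e, c), pair(e, c)), pair(pair(e, e), c)), e)), k(pair(e, e), c)))  →  pair(pair(pair(pair(e, e), pair(e, c)), c), pair(pair(e, pair(c, e)), k(pair(e, e), c)))   [R2 at 2.1.2.1]
5. pair(pair(pair(pair(e, e), pair(e, c)), c), pair(pair(e, pair(c, e)), k(pair(e, e), c)))  →  pair(pair(pair(pair(e, e), pair(e, c)), c), pair(pair(e, pair(c, e)), pair(pair(e, e), pair(e, e))))   [R8 at 2.2]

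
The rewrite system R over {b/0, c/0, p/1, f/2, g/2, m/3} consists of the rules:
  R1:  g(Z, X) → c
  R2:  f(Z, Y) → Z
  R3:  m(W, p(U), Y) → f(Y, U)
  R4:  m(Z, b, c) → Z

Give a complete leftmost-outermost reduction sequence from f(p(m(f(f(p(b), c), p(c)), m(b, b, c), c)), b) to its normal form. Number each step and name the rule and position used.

p(p(b))

1. f(p(m(f(f(p(b), c), p(c)), m(b, b, c), c)), b)  →  p(m(f(f(p(b), c), p(c)), m(b, b, c), c))   [R2 at ε]
2. p(m(f(f(p(b), c), p(c)), m(b, b, c), c))  →  p(m(f(p(b), c), m(b, b, c), c))   [R2 at 1.1]
3. p(m(f(p(b), c), m(b, b, c), c))  →  p(m(p(b), m(b, b, c), c))   [R2 at 1.1]
4. p(m(p(b), m(b, b, c), c))  →  p(m(p(b), b, c))   [R4 at 1.2]
5. p(m(p(b), b, c))  →  p(p(b))   [R4 at 1]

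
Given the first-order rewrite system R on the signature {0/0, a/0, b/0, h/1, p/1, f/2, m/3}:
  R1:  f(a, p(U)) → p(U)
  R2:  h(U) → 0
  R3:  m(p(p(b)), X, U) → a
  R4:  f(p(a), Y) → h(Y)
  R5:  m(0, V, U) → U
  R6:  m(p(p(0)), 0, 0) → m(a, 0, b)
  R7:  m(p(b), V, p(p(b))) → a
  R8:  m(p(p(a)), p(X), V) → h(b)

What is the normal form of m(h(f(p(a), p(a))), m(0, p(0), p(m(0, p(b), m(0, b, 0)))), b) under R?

b

1. m(h(f(p(a), p(a))), m(0, p(0), p(m(0, p(b), m(0, b, 0)))), b)  →  m(0, m(0, p(0), p(m(0, p(b), m(0, b, 0)))), b)   [R2 at 1]
2. m(0, m(0, p(0), p(m(0, p(b), m(0, b, 0)))), b)  →  b   [R5 at ε]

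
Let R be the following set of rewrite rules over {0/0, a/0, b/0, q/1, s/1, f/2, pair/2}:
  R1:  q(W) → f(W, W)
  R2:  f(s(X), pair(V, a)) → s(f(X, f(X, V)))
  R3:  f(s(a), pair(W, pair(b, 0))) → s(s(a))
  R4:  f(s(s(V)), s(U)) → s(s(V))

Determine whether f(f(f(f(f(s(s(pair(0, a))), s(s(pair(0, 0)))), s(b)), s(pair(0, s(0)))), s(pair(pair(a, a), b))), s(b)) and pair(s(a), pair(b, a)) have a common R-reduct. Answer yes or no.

no — NF(t₁) = s(s(pair(0, a))), NF(t₂) = pair(s(a), pair(b, a))

Reduce t₁ = f(f(f(f(f(s(s(pair(0, a))), s(s(pair(0, 0)))), s(b)), s(pair(0, s(0)))), s(pair(pair(a, a), b))), s(b)):
1. f(f(f(f(f(s(s(pair(0, a))), s(s(pair(0, 0)))), s(b)), s(pair(0, s(0)))), s(pair(pair(a, a), b))), s(b))  →  f(f(f(f(s(s(pair(0, a))), s(b)), s(pair(0, s(0)))), s(pair(pair(a, a), b))), s(b))   [R4 at 1.1.1.1]
2. f(f(f(f(s(s(pair(0, a))), s(b)), s(pair(0, s(0)))), s(pair(pair(a, a), b))), s(b))  →  f(f(f(s(s(pair(0, a))), s(pair(0, s(0)))), s(pair(pair(a, a), b))), s(b))   [R4 at 1.1.1]
3. f(f(f(s(s(pair(0, a))), s(pair(0, s(0)))), s(pair(pair(a, a), b))), s(b))  →  f(f(s(s(pair(0, a))), s(pair(pair(a, a), b))), s(b))   [R4 at 1.1]
4. f(f(s(s(pair(0, a))), s(pair(pair(a, a), b))), s(b))  →  f(s(s(pair(0, a))), s(b))   [R4 at 1]
5. f(s(s(pair(0, a))), s(b))  →  s(s(pair(0, a)))   [R4 at ε]

Reduce t₂ = pair(s(a), pair(b, a)):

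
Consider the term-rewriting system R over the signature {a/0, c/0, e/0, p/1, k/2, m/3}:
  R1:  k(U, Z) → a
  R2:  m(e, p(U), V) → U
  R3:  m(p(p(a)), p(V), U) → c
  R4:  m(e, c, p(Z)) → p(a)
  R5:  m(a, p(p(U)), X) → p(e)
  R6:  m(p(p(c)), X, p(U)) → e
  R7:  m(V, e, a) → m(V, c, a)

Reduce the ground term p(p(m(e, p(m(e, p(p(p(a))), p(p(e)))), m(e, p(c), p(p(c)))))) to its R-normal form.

1. p(p(m(e, p(m(e, p(p(p(a))), p(p(e)))), m(e, p(c), p(p(c))))))  →  p(p(m(e, p(p(p(a))), p(p(e)))))   [R2 at 1.1]
2. p(p(m(e, p(p(p(a))), p(p(e)))))  →  p(p(p(p(a))))   [R2 at 1.1]

p(p(p(p(a))))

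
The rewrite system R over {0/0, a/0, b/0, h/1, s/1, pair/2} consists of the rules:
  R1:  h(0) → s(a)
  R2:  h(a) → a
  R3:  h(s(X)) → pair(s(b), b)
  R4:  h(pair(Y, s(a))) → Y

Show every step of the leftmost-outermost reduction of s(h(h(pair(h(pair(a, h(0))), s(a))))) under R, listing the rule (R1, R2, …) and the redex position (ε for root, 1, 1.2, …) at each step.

s(a)

1. s(h(h(pair(h(pair(a, h(0))), s(a)))))  →  s(h(h(pair(a, h(0)))))   [R4 at 1.1]
2. s(h(h(pair(a, h(0)))))  →  s(h(h(pair(a, s(a)))))   [R1 at 1.1.1.2]
3. s(h(h(pair(a, s(a)))))  →  s(h(a))   [R4 at 1.1]
4. s(h(a))  →  s(a)   [R2 at 1]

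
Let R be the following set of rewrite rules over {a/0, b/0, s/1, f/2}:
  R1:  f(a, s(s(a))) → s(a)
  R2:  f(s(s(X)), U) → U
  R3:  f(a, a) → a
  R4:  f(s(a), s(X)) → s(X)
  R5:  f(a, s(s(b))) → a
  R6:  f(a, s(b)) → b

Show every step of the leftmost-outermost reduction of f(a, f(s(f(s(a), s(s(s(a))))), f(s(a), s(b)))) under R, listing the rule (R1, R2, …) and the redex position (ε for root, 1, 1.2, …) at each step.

b

1. f(a, f(s(f(s(a), s(s(s(a))))), f(s(a), s(b))))  →  f(a, f(s(s(s(s(a)))), f(s(a), s(b))))   [R4 at 2.1.1]
2. f(a, f(s(s(s(s(a)))), f(s(a), s(b))))  →  f(a, f(s(a), s(b)))   [R2 at 2]
3. f(a, f(s(a), s(b)))  →  f(a, s(b))   [R4 at 2]
4. f(a, s(b))  →  b   [R6 at ε]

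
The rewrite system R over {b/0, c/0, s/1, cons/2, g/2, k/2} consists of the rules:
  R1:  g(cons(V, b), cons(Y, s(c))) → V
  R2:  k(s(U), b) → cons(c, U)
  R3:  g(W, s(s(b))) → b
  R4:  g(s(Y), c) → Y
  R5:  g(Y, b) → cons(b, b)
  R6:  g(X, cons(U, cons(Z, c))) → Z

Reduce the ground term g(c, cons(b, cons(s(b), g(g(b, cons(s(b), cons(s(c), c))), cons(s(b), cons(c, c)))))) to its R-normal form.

s(b)

1. g(c, cons(b, cons(s(b), g(g(b, cons(s(b), cons(s(c), c))), cons(s(b), cons(c, c))))))  →  g(c, cons(b, cons(s(b), c)))   [R6 at 2.2.2]
2. g(c, cons(b, cons(s(b), c)))  →  s(b)   [R6 at ε]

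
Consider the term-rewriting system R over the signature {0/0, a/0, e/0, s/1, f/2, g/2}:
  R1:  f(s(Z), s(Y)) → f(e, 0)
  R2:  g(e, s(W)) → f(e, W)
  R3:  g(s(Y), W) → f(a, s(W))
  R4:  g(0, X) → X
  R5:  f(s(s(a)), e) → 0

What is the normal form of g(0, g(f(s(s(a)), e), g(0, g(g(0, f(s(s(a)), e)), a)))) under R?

a

1. g(0, g(f(s(s(a)), e), g(0, g(g(0, f(s(s(a)), e)), a))))  →  g(f(s(s(a)), e), g(0, g(g(0, f(s(s(a)), e)), a)))   [R4 at ε]
2. g(f(s(s(a)), e), g(0, g(g(0, f(s(s(a)), e)), a)))  →  g(0, g(0, g(g(0, f(s(s(a)), e)), a)))   [R5 at 1]
3. g(0, g(0, g(g(0, f(s(s(a)), e)), a)))  →  g(0, g(g(0, f(s(s(a)), e)), a))   [R4 at ε]
4. g(0, g(g(0, f(s(s(a)), e)), a))  →  g(g(0, f(s(s(a)), e)), a)   [R4 at ε]
5. g(g(0, f(s(s(a)), e)), a)  →  g(f(s(s(a)), e), a)   [R4 at 1]
6. g(f(s(s(a)), e), a)  →  g(0, a)   [R5 at 1]
7. g(0, a)  →  a   [R4 at ε]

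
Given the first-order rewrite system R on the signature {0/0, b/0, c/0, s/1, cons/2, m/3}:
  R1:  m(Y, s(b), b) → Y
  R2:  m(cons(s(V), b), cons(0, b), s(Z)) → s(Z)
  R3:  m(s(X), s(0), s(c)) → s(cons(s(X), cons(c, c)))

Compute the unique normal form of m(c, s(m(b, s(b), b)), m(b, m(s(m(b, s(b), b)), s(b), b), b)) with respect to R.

1. m(c, s(m(b, s(b), b)), m(b, m(s(m(b, s(b), b)), s(b), b), b))  →  m(c, s(b), m(b, m(s(m(b, s(b), b)), s(b), b), b))   [R1 at 2.1]
2. m(c, s(b), m(b, m(s(m(b, s(b), b)), s(b), b), b))  →  m(c, s(b), m(b, s(m(b, s(b), b)), b))   [R1 at 3.2]
3. m(c, s(b), m(b, s(m(b, s(b), b)), b))  →  m(c, s(b), m(b, s(b), b))   [R1 at 3.2.1]
4. m(c, s(b), m(b, s(b), b))  →  m(c, s(b), b)   [R1 at 3]
5. m(c, s(b), b)  →  c   [R1 at ε]

c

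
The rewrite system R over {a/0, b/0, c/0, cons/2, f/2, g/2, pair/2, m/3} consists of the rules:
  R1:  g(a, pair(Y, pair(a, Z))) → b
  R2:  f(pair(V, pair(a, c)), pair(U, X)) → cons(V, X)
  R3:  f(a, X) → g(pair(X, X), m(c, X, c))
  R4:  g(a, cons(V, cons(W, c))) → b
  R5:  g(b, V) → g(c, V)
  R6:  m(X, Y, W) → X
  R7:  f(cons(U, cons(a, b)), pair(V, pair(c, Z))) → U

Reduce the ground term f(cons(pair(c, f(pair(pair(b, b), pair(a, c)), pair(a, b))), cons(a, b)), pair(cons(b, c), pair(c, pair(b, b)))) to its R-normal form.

pair(c, cons(pair(b, b), b))

1. f(cons(pair(c, f(pair(pair(b, b), pair(a, c)), pair(a, b))), cons(a, b)), pair(cons(b, c), pair(c, pair(b, b))))  →  pair(c, f(pair(pair(b, b), pair(a, c)), pair(a, b)))   [R7 at ε]
2. pair(c, f(pair(pair(b, b), pair(a, c)), pair(a, b)))  →  pair(c, cons(pair(b, b), b))   [R2 at 2]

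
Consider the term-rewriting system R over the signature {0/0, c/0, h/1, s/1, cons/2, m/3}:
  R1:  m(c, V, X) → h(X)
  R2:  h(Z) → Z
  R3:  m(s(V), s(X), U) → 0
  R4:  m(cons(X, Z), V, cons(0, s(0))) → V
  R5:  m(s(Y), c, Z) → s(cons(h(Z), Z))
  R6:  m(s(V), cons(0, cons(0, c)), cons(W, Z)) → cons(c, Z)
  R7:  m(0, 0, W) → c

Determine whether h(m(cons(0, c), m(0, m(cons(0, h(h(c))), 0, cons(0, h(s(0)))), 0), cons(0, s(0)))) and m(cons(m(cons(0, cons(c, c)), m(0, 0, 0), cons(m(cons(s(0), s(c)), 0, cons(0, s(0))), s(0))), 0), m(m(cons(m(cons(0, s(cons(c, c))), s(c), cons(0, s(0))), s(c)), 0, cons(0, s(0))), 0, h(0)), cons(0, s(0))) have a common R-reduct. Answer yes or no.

yes — NF(t₁) = c, NF(t₂) = c

Reduce t₁ = h(m(cons(0, c), m(0, m(cons(0, h(h(c))), 0, cons(0, h(s(0)))), 0), cons(0, s(0)))):
1. h(m(cons(0, c), m(0, m(cons(0, h(h(c))), 0, cons(0, h(s(0)))), 0), cons(0, s(0))))  →  m(cons(0, c), m(0, m(cons(0, h(h(c))), 0, cons(0, h(s(0)))), 0), cons(0, s(0)))   [R2 at ε]
2. m(cons(0, c), m(0, m(cons(0, h(h(c))), 0, cons(0, h(s(0)))), 0), cons(0, s(0)))  →  m(0, m(cons(0, h(h(c))), 0, cons(0, h(s(0)))), 0)   [R4 at ε]
3. m(0, m(cons(0, h(h(c))), 0, cons(0, h(s(0)))), 0)  →  m(0, m(cons(0, h(c)), 0, cons(0, h(s(0)))), 0)   [R2 at 2.1.2]
4. m(0, m(cons(0, h(c)), 0, cons(0, h(s(0)))), 0)  →  m(0, m(cons(0, c), 0, cons(0, h(s(0)))), 0)   [R2 at 2.1.2]
5. m(0, m(cons(0, c), 0, cons(0, h(s(0)))), 0)  →  m(0, m(cons(0, c), 0, cons(0, s(0))), 0)   [R2 at 2.3.2]
6. m(0, m(cons(0, c), 0, cons(0, s(0))), 0)  →  m(0, 0, 0)   [R4 at 2]
7. m(0, 0, 0)  →  c   [R7 at ε]

Reduce t₂ = m(cons(m(cons(0, cons(c, c)), m(0, 0, 0), cons(m(cons(s(0), s(c)), 0, cons(0, s(0))), s(0))), 0), m(m(cons(m(cons(0, s(cons(c, c))), s(c), cons(0, s(0))), s(c)), 0, cons(0, s(0))), 0, h(0)), cons(0, s(0))):
1. m(cons(m(cons(0, cons(c, c)), m(0, 0, 0), cons(m(cons(s(0), s(c)), 0, cons(0, s(0))), s(0))), 0), m(m(cons(m(cons(0, s(cons(c, c))), s(c), cons(0, s(0))), s(c)), 0, cons(0, s(0))), 0, h(0)), cons(0, s(0)))  →  m(m(cons(m(cons(0, s(cons(c, c))), s(c), cons(0, s(0))), s(c)), 0, cons(0, s(0))), 0, h(0))   [R4 at ε]
2. m(m(cons(m(cons(0, s(cons(c, c))), s(c), cons(0, s(0))), s(c)), 0, cons(0, s(0))), 0, h(0))  →  m(0, 0, h(0))   [R4 at 1]
3. m(0, 0, h(0))  →  c   [R7 at ε]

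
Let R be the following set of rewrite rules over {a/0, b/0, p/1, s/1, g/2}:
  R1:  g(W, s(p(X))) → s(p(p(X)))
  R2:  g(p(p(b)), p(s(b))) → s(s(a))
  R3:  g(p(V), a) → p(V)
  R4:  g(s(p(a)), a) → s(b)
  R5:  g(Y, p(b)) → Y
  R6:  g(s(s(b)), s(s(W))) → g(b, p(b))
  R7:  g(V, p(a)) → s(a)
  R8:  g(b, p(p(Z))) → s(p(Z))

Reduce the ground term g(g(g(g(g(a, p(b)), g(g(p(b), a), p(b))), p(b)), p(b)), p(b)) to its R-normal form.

1. g(g(g(g(g(a, p(b)), g(g(p(b), a), p(b))), p(b)), p(b)), p(b))  →  g(g(g(g(a, p(b)), g(g(p(b), a), p(b))), p(b)), p(b))   [R5 at ε]
2. g(g(g(g(a, p(b)), g(g(p(b), a), p(b))), p(b)), p(b))  →  g(g(g(a, p(b)), g(g(p(b), a), p(b))), p(b))   [R5 at ε]
3. g(g(g(a, p(b)), g(g(p(b), a), p(b))), p(b))  →  g(g(a, p(b)), g(g(p(b), a), p(b)))   [R5 at ε]
4. g(g(a, p(b)), g(g(p(b), a), p(b)))  →  g(a, g(g(p(b), a), p(b)))   [R5 at 1]
5. g(a, g(g(p(b), a), p(b)))  →  g(a, g(p(b), a))   [R5 at 2]
6. g(a, g(p(b), a))  →  g(a, p(b))   [R3 at 2]
7. g(a, p(b))  →  a   [R5 at ε]

a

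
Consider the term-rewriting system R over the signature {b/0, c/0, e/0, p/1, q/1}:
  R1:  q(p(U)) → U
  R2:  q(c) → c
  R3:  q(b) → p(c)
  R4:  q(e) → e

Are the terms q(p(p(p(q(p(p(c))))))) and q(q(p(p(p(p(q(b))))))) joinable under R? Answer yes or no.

yes — NF(t₁) = p(p(p(c))), NF(t₂) = p(p(p(c)))

Reduce t₁ = q(p(p(p(q(p(p(c))))))):
1. q(p(p(p(q(p(p(c)))))))  →  p(p(q(p(p(c)))))   [R1 at ε]
2. p(p(q(p(p(c)))))  →  p(p(p(c)))   [R1 at 1.1]

Reduce t₂ = q(q(p(p(p(p(q(b))))))):
1. q(q(p(p(p(p(q(b)))))))  →  q(p(p(p(q(b)))))   [R1 at 1]
2. q(p(p(p(q(b)))))  →  p(p(q(b)))   [R1 at ε]
3. p(p(q(b)))  →  p(p(p(c)))   [R3 at 1.1]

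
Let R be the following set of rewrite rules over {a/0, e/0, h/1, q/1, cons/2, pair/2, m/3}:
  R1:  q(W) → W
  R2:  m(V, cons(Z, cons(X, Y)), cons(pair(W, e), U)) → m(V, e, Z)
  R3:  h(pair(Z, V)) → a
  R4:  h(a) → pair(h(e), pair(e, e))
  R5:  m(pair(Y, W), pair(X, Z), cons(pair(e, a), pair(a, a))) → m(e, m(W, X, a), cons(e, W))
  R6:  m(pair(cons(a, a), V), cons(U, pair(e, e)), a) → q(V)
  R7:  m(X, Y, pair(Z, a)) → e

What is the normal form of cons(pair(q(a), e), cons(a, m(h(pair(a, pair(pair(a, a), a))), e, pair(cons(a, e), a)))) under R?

cons(pair(a, e), cons(a, e))

1. cons(pair(q(a), e), cons(a, m(h(pair(a, pair(pair(a, a), a))), e, pair(cons(a, e), a))))  →  cons(pair(a, e), cons(a, m(h(pair(a, pair(pair(a, a), a))), e, pair(cons(a, e), a))))   [R1 at 1.1]
2. cons(pair(a, e), cons(a, m(h(pair(a, pair(pair(a, a), a))), e, pair(cons(a, e), a))))  →  cons(pair(a, e), cons(a, e))   [R7 at 2.2]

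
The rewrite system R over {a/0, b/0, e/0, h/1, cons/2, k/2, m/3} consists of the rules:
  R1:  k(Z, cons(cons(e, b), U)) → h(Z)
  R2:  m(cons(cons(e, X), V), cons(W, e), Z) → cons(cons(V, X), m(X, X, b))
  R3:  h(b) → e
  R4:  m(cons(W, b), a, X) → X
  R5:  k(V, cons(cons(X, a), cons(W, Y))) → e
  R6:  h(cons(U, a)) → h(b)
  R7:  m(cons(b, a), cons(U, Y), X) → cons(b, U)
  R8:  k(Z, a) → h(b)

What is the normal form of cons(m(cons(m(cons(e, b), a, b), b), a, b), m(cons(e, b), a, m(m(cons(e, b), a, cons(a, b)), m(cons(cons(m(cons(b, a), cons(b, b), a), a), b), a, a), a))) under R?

cons(b, a)

1. cons(m(cons(m(cons(e, b), a, b), b), a, b), m(cons(e, b), a, m(m(cons(e, b), a, cons(a, b)), m(cons(cons(m(cons(b, a), cons(b, b), a), a), b), a, a), a)))  →  cons(b, m(cons(e, b), a, m(m(cons(e, b), a, cons(a, b)), m(cons(cons(m(cons(b, a), cons(b, b), a), a), b), a, a), a)))   [R4 at 1]
2. cons(b, m(cons(e, b), a, m(m(cons(e, b), a, cons(a, b)), m(cons(cons(m(cons(b, a), cons(b, b), a), a), b), a, a), a)))  →  cons(b, m(m(cons(e, b), a, cons(a, b)), m(cons(cons(m(cons(b, a), cons(b, b), a), a), b), a, a), a))   [R4 at 2]
3. cons(b, m(m(cons(e, b), a, cons(a, b)), m(cons(cons(m(cons(b, a), cons(b, b), a), a), b), a, a), a))  →  cons(b, m(cons(a, b), m(cons(cons(m(cons(b, a), cons(b, b), a), a), b), a, a), a))   [R4 at 2.1]
4. cons(b, m(cons(a, b), m(cons(cons(m(cons(b, a), cons(b, b), a), a), b), a, a), a))  →  cons(b, m(cons(a, b), a, a))   [R4 at 2.2]
5. cons(b, m(cons(a, b), a, a))  →  cons(b, a)   [R4 at 2]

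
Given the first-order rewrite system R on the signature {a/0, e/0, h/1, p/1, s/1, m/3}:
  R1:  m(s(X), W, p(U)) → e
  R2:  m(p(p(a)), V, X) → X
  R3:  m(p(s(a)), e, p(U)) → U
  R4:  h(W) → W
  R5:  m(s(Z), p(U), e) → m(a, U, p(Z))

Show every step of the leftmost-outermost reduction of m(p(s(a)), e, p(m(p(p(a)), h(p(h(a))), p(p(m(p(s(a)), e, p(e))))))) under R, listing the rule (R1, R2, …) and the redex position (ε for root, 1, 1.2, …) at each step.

p(p(e))

1. m(p(s(a)), e, p(m(p(p(a)), h(p(h(a))), p(p(m(p(s(a)), e, p(e)))))))  →  m(p(p(a)), h(p(h(a))), p(p(m(p(s(a)), e, p(e)))))   [R3 at ε]
2. m(p(p(a)), h(p(h(a))), p(p(m(p(s(a)), e, p(e)))))  →  p(p(m(p(s(a)), e, p(e))))   [R2 at ε]
3. p(p(m(p(s(a)), e, p(e))))  →  p(p(e))   [R3 at 1.1]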